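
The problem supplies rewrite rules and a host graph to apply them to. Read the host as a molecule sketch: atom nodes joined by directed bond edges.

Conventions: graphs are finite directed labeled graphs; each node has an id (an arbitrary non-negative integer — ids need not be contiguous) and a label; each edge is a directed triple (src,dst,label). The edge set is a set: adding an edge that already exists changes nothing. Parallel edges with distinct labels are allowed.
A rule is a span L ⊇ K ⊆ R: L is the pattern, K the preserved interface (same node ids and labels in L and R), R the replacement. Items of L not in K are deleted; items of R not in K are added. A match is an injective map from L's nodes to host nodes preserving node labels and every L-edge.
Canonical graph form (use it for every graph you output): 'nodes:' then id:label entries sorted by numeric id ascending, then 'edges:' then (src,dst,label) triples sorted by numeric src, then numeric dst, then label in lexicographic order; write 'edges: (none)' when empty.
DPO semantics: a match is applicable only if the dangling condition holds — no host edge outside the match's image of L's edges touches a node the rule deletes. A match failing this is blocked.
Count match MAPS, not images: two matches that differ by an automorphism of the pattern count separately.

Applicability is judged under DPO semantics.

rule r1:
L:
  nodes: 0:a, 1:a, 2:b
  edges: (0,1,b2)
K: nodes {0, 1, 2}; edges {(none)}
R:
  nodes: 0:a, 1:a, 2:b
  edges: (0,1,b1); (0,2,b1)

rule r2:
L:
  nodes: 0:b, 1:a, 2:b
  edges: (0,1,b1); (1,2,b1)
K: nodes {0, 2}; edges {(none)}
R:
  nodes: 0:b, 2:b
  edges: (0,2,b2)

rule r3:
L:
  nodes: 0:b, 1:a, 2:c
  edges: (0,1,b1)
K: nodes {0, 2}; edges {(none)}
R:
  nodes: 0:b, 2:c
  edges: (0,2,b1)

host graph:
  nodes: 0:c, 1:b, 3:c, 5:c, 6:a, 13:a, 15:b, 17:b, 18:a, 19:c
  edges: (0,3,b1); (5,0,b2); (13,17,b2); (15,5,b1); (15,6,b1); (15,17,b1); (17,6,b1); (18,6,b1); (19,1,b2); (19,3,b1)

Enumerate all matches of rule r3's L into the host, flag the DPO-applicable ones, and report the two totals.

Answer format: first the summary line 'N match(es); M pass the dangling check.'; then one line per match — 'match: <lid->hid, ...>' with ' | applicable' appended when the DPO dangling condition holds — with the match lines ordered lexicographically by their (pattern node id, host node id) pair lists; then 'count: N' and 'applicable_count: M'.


8 match(es); 0 pass the dangling check.
match: 0->15, 1->6, 2->0
match: 0->15, 1->6, 2->3
match: 0->15, 1->6, 2->5
match: 0->15, 1->6, 2->19
match: 0->17, 1->6, 2->0
match: 0->17, 1->6, 2->3
match: 0->17, 1->6, 2->5
match: 0->17, 1->6, 2->19
count: 8
applicable_count: 0


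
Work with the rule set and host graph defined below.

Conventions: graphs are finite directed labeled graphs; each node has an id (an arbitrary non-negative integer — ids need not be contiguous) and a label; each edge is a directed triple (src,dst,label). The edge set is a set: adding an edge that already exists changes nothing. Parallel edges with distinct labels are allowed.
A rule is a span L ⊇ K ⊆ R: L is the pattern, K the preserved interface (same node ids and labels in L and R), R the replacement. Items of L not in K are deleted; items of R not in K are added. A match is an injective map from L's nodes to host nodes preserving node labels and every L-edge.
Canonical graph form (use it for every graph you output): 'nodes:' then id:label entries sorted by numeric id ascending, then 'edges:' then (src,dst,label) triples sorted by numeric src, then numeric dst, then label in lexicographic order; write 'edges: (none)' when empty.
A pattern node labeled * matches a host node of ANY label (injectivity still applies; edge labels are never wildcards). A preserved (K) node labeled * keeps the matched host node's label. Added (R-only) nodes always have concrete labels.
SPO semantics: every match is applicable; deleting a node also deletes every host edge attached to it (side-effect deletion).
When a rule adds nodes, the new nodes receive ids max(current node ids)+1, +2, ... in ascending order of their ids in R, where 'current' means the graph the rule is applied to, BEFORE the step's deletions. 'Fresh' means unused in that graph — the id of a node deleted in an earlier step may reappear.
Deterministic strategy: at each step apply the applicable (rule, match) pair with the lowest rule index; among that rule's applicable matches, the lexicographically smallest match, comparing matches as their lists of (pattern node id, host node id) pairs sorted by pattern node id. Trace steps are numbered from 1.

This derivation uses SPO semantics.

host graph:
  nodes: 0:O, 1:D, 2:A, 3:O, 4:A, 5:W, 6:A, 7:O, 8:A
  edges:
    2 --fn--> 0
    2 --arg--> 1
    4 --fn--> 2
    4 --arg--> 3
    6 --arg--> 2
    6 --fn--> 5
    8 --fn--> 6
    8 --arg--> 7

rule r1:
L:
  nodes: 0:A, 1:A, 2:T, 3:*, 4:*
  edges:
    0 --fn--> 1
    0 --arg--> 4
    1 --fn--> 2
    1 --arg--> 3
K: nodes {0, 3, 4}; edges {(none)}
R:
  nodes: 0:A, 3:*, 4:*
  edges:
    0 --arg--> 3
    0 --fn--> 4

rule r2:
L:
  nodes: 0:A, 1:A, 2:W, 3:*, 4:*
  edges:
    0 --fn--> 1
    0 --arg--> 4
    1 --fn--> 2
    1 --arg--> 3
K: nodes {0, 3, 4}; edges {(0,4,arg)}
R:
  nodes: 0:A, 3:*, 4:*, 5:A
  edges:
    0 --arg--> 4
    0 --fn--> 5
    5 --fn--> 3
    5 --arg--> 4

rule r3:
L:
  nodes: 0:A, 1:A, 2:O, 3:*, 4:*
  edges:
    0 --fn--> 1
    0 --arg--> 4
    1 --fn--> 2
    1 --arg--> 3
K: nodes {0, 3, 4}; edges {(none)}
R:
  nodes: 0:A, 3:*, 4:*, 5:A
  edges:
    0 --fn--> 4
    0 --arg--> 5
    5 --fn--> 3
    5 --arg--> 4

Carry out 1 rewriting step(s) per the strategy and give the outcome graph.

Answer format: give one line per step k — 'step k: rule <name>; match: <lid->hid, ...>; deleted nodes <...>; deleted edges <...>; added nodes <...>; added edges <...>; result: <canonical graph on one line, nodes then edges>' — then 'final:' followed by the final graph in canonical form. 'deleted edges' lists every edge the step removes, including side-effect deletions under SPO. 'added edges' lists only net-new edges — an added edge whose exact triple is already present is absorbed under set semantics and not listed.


step 1: rule r2; match: 0->8, 1->6, 2->5, 3->2, 4->7; deleted nodes 5, 6; deleted edges (6,2,arg); (6,5,fn); (8,6,fn); added nodes 9; added edges (8,9,fn); (9,2,fn); (9,7,arg); result: nodes: 0:O, 1:D, 2:A, 3:O, 4:A, 7:O, 8:A, 9:A edges: (2,0,fn); (2,1,arg); (4,2,fn); (4,3,arg); (8,7,arg); (8,9,fn); (9,2,fn); (9,7,arg)
final:
nodes: 0:O, 1:D, 2:A, 3:O, 4:A, 7:O, 8:A, 9:A
edges: (2,0,fn); (2,1,arg); (4,2,fn); (4,3,arg); (8,7,arg); (8,9,fn); (9,2,fn); (9,7,arg)


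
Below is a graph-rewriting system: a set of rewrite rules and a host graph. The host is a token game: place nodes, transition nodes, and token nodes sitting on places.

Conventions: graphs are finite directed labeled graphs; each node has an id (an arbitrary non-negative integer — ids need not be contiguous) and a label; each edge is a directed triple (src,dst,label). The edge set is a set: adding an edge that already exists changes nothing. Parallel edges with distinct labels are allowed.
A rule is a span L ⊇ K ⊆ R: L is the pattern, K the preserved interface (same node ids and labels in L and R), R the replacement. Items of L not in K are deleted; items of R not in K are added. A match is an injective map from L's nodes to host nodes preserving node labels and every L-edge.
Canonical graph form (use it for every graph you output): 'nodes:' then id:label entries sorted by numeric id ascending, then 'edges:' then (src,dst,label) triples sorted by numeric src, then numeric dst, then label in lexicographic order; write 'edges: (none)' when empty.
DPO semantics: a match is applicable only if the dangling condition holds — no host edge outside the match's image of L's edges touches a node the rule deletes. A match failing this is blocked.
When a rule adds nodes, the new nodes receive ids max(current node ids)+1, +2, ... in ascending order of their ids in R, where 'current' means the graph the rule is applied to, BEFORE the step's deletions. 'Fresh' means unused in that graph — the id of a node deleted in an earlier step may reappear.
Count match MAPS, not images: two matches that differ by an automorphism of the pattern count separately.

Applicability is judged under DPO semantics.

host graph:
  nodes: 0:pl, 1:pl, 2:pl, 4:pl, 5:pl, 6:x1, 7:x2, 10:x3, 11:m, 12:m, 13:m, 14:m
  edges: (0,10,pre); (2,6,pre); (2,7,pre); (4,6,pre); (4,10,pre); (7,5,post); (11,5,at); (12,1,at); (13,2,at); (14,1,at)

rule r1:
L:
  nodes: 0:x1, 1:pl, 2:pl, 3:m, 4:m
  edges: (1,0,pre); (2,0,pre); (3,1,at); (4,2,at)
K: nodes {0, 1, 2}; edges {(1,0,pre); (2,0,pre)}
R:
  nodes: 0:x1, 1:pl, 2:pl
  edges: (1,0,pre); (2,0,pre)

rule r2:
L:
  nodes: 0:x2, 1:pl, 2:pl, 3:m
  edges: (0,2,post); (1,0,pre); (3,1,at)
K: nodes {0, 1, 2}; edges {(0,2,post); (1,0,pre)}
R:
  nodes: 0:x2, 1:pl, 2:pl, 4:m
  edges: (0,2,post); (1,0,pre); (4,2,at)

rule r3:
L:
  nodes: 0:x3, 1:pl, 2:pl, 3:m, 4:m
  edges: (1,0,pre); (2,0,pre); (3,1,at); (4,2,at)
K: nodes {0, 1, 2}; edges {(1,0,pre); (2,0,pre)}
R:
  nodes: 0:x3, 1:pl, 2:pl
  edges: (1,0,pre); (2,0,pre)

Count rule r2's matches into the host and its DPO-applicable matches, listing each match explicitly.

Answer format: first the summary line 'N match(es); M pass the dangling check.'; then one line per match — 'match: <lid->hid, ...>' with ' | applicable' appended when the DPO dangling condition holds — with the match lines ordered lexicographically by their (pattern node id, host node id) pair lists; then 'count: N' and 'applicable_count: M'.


1 match(es); 1 pass the dangling check.
match: 0->7, 1->2, 2->5, 3->13 | applicable
count: 1
applicable_count: 1


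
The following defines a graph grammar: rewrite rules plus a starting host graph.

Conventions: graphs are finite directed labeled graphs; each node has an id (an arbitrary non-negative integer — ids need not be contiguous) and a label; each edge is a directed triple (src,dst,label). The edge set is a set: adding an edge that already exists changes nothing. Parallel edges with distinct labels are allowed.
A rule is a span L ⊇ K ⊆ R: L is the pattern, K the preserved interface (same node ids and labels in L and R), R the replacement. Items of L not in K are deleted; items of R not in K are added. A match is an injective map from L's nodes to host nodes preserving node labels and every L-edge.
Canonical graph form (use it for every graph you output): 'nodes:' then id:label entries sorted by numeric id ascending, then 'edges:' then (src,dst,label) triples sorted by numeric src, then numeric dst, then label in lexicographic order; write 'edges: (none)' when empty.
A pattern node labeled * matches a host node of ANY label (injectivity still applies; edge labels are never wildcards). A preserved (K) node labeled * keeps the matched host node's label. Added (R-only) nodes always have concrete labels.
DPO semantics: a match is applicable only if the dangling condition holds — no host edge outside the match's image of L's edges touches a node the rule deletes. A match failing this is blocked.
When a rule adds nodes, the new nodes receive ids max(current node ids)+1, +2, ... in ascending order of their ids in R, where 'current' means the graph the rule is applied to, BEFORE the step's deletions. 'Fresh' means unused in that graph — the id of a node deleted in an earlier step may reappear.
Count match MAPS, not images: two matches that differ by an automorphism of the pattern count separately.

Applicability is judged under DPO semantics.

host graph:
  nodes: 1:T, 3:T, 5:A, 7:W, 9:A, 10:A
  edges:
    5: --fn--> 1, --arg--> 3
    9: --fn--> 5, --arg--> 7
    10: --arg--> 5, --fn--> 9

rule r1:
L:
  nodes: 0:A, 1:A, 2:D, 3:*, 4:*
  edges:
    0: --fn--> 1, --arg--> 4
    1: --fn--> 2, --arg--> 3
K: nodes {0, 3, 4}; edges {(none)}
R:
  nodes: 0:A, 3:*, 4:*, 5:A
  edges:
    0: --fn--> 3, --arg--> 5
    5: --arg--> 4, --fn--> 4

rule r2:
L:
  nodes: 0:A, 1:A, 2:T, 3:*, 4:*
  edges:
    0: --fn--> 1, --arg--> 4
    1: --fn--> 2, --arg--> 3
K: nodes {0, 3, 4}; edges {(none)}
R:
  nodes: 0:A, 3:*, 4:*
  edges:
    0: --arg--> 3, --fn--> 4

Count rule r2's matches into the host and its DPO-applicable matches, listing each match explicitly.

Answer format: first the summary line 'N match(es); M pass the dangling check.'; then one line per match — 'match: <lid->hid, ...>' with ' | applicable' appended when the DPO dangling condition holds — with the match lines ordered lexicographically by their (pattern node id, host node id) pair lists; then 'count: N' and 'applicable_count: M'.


1 match(es); 0 pass the dangling check.
match: 0->9, 1->5, 2->1, 3->3, 4->7
count: 1
applicable_count: 0


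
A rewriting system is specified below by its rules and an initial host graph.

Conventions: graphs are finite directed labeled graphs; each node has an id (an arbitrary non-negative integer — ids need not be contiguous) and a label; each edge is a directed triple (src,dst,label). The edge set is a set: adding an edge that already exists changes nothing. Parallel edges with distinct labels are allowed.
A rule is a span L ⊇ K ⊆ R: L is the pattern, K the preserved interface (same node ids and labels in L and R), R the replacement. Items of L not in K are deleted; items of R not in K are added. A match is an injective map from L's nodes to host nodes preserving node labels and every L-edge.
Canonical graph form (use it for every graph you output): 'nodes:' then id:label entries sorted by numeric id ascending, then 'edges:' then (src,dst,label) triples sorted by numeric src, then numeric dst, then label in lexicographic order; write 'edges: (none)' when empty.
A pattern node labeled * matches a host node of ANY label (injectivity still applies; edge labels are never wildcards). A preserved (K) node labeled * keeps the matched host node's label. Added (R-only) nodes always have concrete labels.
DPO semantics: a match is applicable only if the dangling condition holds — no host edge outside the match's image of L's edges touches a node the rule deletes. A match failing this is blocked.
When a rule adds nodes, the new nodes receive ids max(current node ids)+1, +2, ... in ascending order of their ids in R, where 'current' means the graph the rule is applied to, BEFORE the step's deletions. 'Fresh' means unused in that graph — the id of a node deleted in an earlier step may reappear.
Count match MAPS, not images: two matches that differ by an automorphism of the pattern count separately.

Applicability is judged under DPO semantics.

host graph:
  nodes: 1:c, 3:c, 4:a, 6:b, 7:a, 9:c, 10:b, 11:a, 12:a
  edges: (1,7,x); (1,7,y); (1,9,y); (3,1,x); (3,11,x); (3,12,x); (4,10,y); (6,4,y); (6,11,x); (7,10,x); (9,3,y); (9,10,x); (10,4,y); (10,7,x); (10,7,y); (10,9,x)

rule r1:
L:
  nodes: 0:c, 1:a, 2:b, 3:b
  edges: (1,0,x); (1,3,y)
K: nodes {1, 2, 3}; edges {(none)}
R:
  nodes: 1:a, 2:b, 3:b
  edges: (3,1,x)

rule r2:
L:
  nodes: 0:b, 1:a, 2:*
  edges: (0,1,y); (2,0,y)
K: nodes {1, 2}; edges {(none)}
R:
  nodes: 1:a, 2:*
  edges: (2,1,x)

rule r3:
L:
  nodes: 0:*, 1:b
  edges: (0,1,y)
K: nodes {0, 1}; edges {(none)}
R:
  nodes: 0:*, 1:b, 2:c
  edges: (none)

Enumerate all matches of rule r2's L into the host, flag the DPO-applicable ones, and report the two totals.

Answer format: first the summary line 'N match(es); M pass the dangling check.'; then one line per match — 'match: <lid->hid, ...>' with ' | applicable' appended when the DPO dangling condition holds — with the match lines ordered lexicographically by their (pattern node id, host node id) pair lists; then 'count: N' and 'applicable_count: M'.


1 match(es); 0 pass the dangling check.
match: 0->10, 1->7, 2->4
count: 1
applicable_count: 0


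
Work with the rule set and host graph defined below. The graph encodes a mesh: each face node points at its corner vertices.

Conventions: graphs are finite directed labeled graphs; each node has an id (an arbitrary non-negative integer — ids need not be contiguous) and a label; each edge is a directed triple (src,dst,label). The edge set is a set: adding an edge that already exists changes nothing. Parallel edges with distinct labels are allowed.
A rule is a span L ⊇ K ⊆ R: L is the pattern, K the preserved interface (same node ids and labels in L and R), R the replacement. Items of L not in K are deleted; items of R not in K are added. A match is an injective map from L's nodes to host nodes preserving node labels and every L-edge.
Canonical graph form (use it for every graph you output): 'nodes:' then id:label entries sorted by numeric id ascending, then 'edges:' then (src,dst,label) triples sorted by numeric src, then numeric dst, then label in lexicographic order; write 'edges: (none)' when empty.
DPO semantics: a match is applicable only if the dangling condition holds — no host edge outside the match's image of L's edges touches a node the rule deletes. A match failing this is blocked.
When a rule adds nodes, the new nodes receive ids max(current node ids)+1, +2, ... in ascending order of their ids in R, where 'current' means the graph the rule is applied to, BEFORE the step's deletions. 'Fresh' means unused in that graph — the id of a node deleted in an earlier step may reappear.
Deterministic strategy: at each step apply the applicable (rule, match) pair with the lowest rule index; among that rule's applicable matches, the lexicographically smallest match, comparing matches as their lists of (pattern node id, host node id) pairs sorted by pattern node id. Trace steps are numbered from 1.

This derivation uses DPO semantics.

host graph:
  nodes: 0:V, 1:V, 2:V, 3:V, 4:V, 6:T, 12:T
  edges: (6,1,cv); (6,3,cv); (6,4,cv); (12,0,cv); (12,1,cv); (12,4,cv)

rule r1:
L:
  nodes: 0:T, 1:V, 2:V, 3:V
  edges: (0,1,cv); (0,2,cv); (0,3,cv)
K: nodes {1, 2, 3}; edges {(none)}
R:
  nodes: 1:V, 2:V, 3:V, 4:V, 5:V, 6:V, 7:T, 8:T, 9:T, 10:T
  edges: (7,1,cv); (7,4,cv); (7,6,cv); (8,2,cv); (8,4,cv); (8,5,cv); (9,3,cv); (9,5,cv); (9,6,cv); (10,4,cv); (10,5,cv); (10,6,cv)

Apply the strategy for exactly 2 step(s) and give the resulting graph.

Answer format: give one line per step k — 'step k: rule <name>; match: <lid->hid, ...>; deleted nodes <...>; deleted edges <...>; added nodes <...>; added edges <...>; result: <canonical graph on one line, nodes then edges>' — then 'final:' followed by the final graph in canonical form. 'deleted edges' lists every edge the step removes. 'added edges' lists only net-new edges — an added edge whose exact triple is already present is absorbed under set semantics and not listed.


step 1: rule r1; match: 0->6, 1->1, 2->3, 3->4; deleted nodes 6; deleted edges (6,1,cv); (6,3,cv); (6,4,cv); added nodes 13, 14, 15, 16, 17, 18, 19; added edges (16,1,cv); (16,13,cv); (16,15,cv); (17,3,cv); (17,13,cv); (17,14,cv); (18,4,cv); (18,14,cv); (18,15,cv); (19,13,cv); (19,14,cv); (19,15,cv); result: nodes: 0:V, 1:V, 2:V, 3:V, 4:V, 12:T, 13:V, 14:V, 15:V, 16:T, 17:T, 18:T, 19:T edges: (12,0,cv); (12,1,cv); (12,4,cv); (16,1,cv); (16,13,cv); (16,15,cv); (17,3,cv); (17,13,cv); (17,14,cv); (18,4,cv); (18,14,cv); (18,15,cv); (19,13,cv); (19,14,cv); (19,15,cv)
step 2: rule r1; match: 0->12, 1->0, 2->1, 3->4; deleted nodes 12; deleted edges (12,0,cv); (12,1,cv); (12,4,cv); added nodes 20, 21, 22, 23, 24, 25, 26; added edges (23,0,cv); (23,20,cv); (23,22,cv); (24,1,cv); (24,20,cv); (24,21,cv); (25,4,cv); (25,21,cv); (25,22,cv); (26,20,cv); (26,21,cv); (26,22,cv); result: nodes: 0:V, 1:V, 2:V, 3:V, 4:V, 13:V, 14:V, 15:V, 16:T, 17:T, 18:T, 19:T, 20:V, 21:V, 22:V, 23:T, 24:T, 25:T, 26:T edges: (16,1,cv); (16,13,cv); (16,15,cv); (17,3,cv); (17,13,cv); (17,14,cv); (18,4,cv); (18,14,cv); (18,15,cv); (19,13,cv); (19,14,cv); (19,15,cv); (23,0,cv); (23,20,cv); (23,22,cv); (24,1,cv); (24,20,cv); (24,21,cv); (25,4,cv); (25,21,cv); (25,22,cv); (26,20,cv); (26,21,cv); (26,22,cv)
final:
nodes: 0:V, 1:V, 2:V, 3:V, 4:V, 13:V, 14:V, 15:V, 16:T, 17:T, 18:T, 19:T, 20:V, 21:V, 22:V, 23:T, 24:T, 25:T, 26:T
edges: (16,1,cv); (16,13,cv); (16,15,cv); (17,3,cv); (17,13,cv); (17,14,cv); (18,4,cv); (18,14,cv); (18,15,cv); (19,13,cv); (19,14,cv); (19,15,cv); (23,0,cv); (23,20,cv); (23,22,cv); (24,1,cv); (24,20,cv); (24,21,cv); (25,4,cv); (25,21,cv); (25,22,cv); (26,20,cv); (26,21,cv); (26,22,cv)


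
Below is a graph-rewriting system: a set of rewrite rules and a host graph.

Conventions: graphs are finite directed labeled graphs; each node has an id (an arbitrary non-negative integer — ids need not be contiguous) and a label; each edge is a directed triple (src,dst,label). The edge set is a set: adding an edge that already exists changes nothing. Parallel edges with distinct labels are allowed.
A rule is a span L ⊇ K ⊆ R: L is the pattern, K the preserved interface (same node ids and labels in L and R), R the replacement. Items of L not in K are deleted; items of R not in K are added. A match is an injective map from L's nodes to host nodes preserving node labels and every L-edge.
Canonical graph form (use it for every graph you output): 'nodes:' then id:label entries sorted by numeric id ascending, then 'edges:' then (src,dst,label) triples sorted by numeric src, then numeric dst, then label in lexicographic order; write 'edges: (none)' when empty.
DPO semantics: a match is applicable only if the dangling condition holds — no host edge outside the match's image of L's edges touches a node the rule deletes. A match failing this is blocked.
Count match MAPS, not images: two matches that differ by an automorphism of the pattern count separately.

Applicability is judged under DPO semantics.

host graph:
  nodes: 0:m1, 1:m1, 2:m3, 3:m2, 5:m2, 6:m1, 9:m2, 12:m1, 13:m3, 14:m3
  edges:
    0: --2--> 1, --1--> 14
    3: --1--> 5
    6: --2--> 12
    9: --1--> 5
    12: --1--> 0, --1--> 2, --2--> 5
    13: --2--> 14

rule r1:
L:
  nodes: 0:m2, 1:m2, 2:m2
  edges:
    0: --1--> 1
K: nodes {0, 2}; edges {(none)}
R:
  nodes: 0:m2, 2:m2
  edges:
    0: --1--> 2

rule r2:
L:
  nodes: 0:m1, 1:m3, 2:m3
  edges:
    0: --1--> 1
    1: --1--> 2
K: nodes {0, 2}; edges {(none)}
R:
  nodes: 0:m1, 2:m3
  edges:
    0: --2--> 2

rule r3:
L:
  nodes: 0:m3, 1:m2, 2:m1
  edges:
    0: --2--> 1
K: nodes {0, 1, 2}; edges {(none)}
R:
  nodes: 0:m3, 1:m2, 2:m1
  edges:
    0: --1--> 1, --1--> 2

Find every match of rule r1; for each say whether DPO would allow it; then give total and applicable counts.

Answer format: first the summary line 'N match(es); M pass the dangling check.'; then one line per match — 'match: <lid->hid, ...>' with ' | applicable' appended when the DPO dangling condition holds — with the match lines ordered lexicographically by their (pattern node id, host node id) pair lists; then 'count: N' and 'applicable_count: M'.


2 match(es); 0 pass the dangling check.
match: 0->3, 1->5, 2->9
match: 0->9, 1->5, 2->3
count: 2
applicable_count: 0


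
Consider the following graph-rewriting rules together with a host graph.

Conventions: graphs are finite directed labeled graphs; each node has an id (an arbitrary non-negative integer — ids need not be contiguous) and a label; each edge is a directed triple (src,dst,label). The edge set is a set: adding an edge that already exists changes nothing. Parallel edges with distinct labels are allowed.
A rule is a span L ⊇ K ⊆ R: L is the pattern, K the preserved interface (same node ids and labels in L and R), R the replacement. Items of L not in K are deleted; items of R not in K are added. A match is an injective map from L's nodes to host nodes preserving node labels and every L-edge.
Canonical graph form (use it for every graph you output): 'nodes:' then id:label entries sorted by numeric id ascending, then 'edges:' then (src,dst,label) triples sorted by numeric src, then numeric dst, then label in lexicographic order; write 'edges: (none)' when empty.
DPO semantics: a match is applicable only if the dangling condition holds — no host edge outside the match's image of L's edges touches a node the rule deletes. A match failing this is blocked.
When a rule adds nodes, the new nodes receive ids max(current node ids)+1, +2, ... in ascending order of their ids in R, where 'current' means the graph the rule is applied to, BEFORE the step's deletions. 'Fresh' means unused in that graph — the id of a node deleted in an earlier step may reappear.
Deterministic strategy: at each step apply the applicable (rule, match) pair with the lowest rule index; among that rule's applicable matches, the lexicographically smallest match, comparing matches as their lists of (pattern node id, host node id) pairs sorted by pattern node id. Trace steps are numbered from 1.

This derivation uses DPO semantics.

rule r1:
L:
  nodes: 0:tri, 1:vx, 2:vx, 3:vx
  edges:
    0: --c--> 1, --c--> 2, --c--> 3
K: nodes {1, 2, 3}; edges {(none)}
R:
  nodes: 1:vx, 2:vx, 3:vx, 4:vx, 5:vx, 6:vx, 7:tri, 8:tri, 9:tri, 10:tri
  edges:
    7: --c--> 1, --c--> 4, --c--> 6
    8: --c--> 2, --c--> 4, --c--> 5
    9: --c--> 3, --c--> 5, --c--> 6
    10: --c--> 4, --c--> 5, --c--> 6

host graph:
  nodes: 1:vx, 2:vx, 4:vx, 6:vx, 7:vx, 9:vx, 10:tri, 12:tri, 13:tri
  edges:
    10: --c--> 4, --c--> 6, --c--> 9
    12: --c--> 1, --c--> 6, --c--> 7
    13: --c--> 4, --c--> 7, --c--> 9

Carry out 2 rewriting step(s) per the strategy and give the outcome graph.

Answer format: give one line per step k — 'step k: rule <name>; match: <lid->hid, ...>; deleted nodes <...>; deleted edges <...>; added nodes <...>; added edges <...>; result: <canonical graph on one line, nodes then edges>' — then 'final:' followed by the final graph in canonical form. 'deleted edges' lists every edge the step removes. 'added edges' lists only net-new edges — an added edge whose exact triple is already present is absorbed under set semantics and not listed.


step 1: rule r1; match: 0->10, 1->4, 2->6, 3->9; deleted nodes 10; deleted edges (10,4,c); (10,6,c); (10,9,c); added nodes 14, 15, 16, 17, 18, 19, 20; added edges (17,4,c); (17,14,c); (17,16,c); (18,6,c); (18,14,c); (18,15,c); (19,9,c); (19,15,c); (19,16,c); (20,14,c); (20,15,c); (20,16,c); result: nodes: 1:vx, 2:vx, 4:vx, 6:vx, 7:vx, 9:vx, 12:tri, 13:tri, 14:vx, 15:vx, 16:vx, 17:tri, 18:tri, 19:tri, 20:tri edges: (12,1,c); (12,6,c); (12,7,c); (13,4,c); (13,7,c); (13,9,c); (17,4,c); (17,14,c); (17,16,c); (18,6,c); (18,14,c); (18,15,c); (19,9,c); (19,15,c); (19,16,c); (20,14,c); (20,15,c); (20,16,c)
step 2: rule r1; match: 0->12, 1->1, 2->6, 3->7; deleted nodes 12; deleted edges (12,1,c); (12,6,c); (12,7,c); added nodes 21, 22, 23, 24, 25, 26, 27; added edges (24,1,c); (24,21,c); (24,23,c); (25,6,c); (25,21,c); (25,22,c); (26,7,c); (26,22,c); (26,23,c); (27,21,c); (27,22,c); (27,23,c); result: nodes: 1:vx, 2:vx, 4:vx, 6:vx, 7:vx, 9:vx, 13:tri, 14:vx, 15:vx, 16:vx, 17:tri, 18:tri, 19:tri, 20:tri, 21:vx, 22:vx, 23:vx, 24:tri, 25:tri, 26:tri, 27:tri edges: (13,4,c); (13,7,c); (13,9,c); (17,4,c); (17,14,c); (17,16,c); (18,6,c); (18,14,c); (18,15,c); (19,9,c); (19,15,c); (19,16,c); (20,14,c); (20,15,c); (20,16,c); (24,1,c); (24,21,c); (24,23,c); (25,6,c); (25,21,c); (25,22,c); (26,7,c); (26,22,c); (26,23,c); (27,21,c); (27,22,c); (27,23,c)
final:
nodes: 1:vx, 2:vx, 4:vx, 6:vx, 7:vx, 9:vx, 13:tri, 14:vx, 15:vx, 16:vx, 17:tri, 18:tri, 19:tri, 20:tri, 21:vx, 22:vx, 23:vx, 24:tri, 25:tri, 26:tri, 27:tri
edges: (13,4,c); (13,7,c); (13,9,c); (17,4,c); (17,14,c); (17,16,c); (18,6,c); (18,14,c); (18,15,c); (19,9,c); (19,15,c); (19,16,c); (20,14,c); (20,15,c); (20,16,c); (24,1,c); (24,21,c); (24,23,c); (25,6,c); (25,21,c); (25,22,c); (26,7,c); (26,22,c); (26,23,c); (27,21,c); (27,22,c); (27,23,c)


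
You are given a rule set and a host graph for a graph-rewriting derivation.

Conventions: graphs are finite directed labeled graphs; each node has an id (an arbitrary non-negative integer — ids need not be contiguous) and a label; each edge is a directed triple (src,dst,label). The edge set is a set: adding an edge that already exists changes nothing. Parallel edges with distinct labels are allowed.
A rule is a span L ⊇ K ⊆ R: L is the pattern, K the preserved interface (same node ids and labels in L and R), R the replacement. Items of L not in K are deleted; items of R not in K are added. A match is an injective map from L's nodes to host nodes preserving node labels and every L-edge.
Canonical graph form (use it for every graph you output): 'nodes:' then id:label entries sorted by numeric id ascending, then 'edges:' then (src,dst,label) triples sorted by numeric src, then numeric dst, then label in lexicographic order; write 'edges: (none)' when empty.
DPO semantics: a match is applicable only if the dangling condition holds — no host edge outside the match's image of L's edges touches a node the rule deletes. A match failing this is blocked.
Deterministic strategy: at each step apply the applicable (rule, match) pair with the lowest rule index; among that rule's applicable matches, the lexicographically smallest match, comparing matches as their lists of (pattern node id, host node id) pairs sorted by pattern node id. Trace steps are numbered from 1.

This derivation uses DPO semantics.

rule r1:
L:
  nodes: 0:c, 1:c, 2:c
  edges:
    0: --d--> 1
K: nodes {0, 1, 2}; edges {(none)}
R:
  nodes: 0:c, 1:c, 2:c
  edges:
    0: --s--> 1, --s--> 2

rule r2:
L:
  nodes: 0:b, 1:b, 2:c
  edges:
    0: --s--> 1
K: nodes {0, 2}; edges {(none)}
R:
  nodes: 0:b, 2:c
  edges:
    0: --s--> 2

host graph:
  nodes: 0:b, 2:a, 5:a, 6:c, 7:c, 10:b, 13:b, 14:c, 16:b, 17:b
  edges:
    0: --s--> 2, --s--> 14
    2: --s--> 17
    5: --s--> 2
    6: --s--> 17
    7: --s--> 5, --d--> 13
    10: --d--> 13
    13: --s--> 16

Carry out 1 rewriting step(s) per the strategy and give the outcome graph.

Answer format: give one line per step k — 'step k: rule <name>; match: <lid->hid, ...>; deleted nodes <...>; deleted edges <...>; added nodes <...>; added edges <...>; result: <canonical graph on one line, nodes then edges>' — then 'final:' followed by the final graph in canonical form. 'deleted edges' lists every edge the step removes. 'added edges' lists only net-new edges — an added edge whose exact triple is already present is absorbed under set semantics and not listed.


step 1: rule r2; match: 0->13, 1->16, 2->6; deleted nodes 16; deleted edges (13,16,s); added nodes (none); added edges (13,6,s); result: nodes: 0:b, 2:a, 5:a, 6:c, 7:c, 10:b, 13:b, 14:c, 17:b edges: (0,2,s); (0,14,s); (2,17,s); (5,2,s); (6,17,s); (7,5,s); (7,13,d); (10,13,d); (13,6,s)
final:
nodes: 0:b, 2:a, 5:a, 6:c, 7:c, 10:b, 13:b, 14:c, 17:b
edges: (0,2,s); (0,14,s); (2,17,s); (5,2,s); (6,17,s); (7,5,s); (7,13,d); (10,13,d); (13,6,s)


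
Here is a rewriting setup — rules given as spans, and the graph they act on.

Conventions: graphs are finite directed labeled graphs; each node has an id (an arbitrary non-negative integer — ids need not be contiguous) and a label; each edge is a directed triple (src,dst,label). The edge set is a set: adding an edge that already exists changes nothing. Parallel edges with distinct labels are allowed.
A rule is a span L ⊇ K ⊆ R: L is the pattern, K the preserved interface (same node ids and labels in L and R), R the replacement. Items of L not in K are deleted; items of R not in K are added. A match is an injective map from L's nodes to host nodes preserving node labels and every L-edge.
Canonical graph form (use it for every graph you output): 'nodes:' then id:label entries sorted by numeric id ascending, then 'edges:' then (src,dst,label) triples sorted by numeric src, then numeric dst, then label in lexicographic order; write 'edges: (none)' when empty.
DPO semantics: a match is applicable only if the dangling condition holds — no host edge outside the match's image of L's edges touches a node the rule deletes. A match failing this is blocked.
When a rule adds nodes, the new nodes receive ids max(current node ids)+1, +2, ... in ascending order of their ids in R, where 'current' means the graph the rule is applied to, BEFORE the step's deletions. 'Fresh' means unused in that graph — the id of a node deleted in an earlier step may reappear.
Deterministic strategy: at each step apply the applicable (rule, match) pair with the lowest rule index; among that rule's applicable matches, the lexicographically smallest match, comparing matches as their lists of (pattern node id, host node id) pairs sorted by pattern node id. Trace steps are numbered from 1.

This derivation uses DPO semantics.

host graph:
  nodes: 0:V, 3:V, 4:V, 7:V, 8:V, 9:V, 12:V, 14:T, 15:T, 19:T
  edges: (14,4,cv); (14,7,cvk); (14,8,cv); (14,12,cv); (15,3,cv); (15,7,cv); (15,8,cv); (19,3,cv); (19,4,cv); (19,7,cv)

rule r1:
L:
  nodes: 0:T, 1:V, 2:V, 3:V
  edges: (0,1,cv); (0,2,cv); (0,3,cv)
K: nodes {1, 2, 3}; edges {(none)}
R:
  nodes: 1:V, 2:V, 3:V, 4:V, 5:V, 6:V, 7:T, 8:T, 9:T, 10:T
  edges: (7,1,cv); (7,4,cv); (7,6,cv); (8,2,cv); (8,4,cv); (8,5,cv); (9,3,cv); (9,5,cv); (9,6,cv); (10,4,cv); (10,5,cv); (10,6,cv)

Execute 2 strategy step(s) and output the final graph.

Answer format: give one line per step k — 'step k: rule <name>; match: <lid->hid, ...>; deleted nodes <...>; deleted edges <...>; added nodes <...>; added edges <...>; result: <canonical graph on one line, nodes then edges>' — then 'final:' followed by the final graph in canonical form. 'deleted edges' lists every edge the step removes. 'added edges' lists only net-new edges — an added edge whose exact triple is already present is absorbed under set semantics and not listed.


step 1: rule r1; match: 0->15, 1->3, 2->7, 3->8; deleted nodes 15; deleted edges (15,3,cv); (15,7,cv); (15,8,cv); added nodes 20, 21, 22, 23, 24, 25, 26; added edges (23,3,cv); (23,20,cv); (23,22,cv); (24,7,cv); (24,20,cv); (24,21,cv); (25,8,cv); (25,21,cv); (25,22,cv); (26,20,cv); (26,21,cv); (26,22,cv); result: nodes: 0:V, 3:V, 4:V, 7:V, 8:V, 9:V, 12:V, 14:T, 19:T, 20:V, 21:V, 22:V, 23:T, 24:T, 25:T, 26:T edges: (14,4,cv); (14,7,cvk); (14,8,cv); (14,12,cv); (19,3,cv); (19,4,cv); (19,7,cv); (23,3,cv); (23,20,cv); (23,22,cv); (24,7,cv); (24,20,cv); (24,21,cv); (25,8,cv); (25,21,cv); (25,22,cv); (26,20,cv); (26,21,cv); (26,22,cv)
step 2: rule r1; match: 0->19, 1->3, 2->4, 3->7; deleted nodes 19; deleted edges (19,3,cv); (19,4,cv); (19,7,cv); added nodes 27, 28, 29, 30, 31, 32, 33; added edges (30,3,cv); (30,27,cv); (30,29,cv); (31,4,cv); (31,27,cv); (31,28,cv); (32,7,cv); (32,28,cv); (32,29,cv); (33,27,cv); (33,28,cv); (33,29,cv); result: nodes: 0:V, 3:V, 4:V, 7:V, 8:V, 9:V, 12:V, 14:T, 20:V, 21:V, 22:V, 23:T, 24:T, 25:T, 26:T, 27:V, 28:V, 29:V, 30:T, 31:T, 32:T, 33:T edges: (14,4,cv); (14,7,cvk); (14,8,cv); (14,12,cv); (23,3,cv); (23,20,cv); (23,22,cv); (24,7,cv); (24,20,cv); (24,21,cv); (25,8,cv); (25,21,cv); (25,22,cv); (26,20,cv); (26,21,cv); (26,22,cv); (30,3,cv); (30,27,cv); (30,29,cv); (31,4,cv); (31,27,cv); (31,28,cv); (32,7,cv); (32,28,cv); (32,29,cv); (33,27,cv); (33,28,cv); (33,29,cv)
final:
nodes: 0:V, 3:V, 4:V, 7:V, 8:V, 9:V, 12:V, 14:T, 20:V, 21:V, 22:V, 23:T, 24:T, 25:T, 26:T, 27:V, 28:V, 29:V, 30:T, 31:T, 32:T, 33:T
edges: (14,4,cv); (14,7,cvk); (14,8,cv); (14,12,cv); (23,3,cv); (23,20,cv); (23,22,cv); (24,7,cv); (24,20,cv); (24,21,cv); (25,8,cv); (25,21,cv); (25,22,cv); (26,20,cv); (26,21,cv); (26,22,cv); (30,3,cv); (30,27,cv); (30,29,cv); (31,4,cv); (31,27,cv); (31,28,cv); (32,7,cv); (32,28,cv); (32,29,cv); (33,27,cv); (33,28,cv); (33,29,cv)


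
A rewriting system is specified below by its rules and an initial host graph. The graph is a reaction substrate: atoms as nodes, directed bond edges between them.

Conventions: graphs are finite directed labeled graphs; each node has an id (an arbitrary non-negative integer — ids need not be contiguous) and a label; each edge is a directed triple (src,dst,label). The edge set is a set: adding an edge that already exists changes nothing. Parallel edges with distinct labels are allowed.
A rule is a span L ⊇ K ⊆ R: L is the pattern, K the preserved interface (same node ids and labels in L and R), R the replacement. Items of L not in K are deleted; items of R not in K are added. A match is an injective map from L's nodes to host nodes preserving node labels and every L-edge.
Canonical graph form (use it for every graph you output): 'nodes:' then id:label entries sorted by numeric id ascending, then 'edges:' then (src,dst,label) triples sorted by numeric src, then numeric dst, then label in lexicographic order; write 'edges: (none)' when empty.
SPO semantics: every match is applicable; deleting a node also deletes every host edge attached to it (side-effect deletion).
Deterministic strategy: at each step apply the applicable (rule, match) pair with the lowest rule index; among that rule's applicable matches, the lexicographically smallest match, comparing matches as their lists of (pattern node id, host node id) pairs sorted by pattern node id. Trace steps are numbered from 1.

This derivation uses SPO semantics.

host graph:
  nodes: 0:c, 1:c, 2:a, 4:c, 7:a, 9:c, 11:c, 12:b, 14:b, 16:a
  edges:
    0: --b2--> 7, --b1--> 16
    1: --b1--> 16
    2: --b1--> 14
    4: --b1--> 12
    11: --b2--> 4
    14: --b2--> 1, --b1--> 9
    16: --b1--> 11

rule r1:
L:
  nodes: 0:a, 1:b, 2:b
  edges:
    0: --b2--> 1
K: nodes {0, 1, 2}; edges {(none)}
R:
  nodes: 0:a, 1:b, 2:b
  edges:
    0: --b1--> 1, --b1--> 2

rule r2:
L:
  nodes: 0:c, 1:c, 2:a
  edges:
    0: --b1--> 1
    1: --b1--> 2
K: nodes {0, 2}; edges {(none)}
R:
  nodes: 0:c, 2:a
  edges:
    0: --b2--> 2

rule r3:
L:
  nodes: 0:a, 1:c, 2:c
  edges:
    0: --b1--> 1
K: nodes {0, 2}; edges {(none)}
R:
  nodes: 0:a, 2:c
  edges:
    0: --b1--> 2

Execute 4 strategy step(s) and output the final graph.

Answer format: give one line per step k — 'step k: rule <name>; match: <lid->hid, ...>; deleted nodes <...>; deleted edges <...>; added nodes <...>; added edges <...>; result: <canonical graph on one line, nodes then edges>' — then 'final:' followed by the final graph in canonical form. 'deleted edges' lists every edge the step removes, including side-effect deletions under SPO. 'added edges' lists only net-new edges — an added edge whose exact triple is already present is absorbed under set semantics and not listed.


step 1: rule r3; match: 0->16, 1->11, 2->0; deleted nodes 11; deleted edges (11,4,b2); (16,11,b1); added nodes (none); added edges (16,0,b1); result: nodes: 0:c, 1:c, 2:a, 4:c, 7:a, 9:c, 12:b, 14:b, 16:a edges: (0,7,b2); (0,16,b1); (1,16,b1); (2,14,b1); (4,12,b1); (14,1,b2); (14,9,b1); (16,0,b1)
step 2: rule r3; match: 0->16, 1->0, 2->1; deleted nodes 0; deleted edges (0,7,b2); (0,16,b1); (16,0,b1); added nodes (none); added edges (16,1,b1); result: nodes: 1:c, 2:a, 4:c, 7:a, 9:c, 12:b, 14:b, 16:a edges: (1,16,b1); (2,14,b1); (4,12,b1); (14,1,b2); (14,9,b1); (16,1,b1)
step 3: rule r3; match: 0->16, 1->1, 2->4; deleted nodes 1; deleted edges (1,16,b1); (14,1,b2); (16,1,b1); added nodes (none); added edges (16,4,b1); result: nodes: 2:a, 4:c, 7:a, 9:c, 12:b, 14:b, 16:a edges: (2,14,b1); (4,12,b1); (14,9,b1); (16,4,b1)
step 4: rule r3; match: 0->16, 1->4, 2->9; deleted nodes 4; deleted edges (4,12,b1); (16,4,b1); added nodes (none); added edges (16,9,b1); result: nodes: 2:a, 7:a, 9:c, 12:b, 14:b, 16:a edges: (2,14,b1); (14,9,b1); (16,9,b1)
final:
nodes: 2:a, 7:a, 9:c, 12:b, 14:b, 16:a
edges: (2,14,b1); (14,9,b1); (16,9,b1)


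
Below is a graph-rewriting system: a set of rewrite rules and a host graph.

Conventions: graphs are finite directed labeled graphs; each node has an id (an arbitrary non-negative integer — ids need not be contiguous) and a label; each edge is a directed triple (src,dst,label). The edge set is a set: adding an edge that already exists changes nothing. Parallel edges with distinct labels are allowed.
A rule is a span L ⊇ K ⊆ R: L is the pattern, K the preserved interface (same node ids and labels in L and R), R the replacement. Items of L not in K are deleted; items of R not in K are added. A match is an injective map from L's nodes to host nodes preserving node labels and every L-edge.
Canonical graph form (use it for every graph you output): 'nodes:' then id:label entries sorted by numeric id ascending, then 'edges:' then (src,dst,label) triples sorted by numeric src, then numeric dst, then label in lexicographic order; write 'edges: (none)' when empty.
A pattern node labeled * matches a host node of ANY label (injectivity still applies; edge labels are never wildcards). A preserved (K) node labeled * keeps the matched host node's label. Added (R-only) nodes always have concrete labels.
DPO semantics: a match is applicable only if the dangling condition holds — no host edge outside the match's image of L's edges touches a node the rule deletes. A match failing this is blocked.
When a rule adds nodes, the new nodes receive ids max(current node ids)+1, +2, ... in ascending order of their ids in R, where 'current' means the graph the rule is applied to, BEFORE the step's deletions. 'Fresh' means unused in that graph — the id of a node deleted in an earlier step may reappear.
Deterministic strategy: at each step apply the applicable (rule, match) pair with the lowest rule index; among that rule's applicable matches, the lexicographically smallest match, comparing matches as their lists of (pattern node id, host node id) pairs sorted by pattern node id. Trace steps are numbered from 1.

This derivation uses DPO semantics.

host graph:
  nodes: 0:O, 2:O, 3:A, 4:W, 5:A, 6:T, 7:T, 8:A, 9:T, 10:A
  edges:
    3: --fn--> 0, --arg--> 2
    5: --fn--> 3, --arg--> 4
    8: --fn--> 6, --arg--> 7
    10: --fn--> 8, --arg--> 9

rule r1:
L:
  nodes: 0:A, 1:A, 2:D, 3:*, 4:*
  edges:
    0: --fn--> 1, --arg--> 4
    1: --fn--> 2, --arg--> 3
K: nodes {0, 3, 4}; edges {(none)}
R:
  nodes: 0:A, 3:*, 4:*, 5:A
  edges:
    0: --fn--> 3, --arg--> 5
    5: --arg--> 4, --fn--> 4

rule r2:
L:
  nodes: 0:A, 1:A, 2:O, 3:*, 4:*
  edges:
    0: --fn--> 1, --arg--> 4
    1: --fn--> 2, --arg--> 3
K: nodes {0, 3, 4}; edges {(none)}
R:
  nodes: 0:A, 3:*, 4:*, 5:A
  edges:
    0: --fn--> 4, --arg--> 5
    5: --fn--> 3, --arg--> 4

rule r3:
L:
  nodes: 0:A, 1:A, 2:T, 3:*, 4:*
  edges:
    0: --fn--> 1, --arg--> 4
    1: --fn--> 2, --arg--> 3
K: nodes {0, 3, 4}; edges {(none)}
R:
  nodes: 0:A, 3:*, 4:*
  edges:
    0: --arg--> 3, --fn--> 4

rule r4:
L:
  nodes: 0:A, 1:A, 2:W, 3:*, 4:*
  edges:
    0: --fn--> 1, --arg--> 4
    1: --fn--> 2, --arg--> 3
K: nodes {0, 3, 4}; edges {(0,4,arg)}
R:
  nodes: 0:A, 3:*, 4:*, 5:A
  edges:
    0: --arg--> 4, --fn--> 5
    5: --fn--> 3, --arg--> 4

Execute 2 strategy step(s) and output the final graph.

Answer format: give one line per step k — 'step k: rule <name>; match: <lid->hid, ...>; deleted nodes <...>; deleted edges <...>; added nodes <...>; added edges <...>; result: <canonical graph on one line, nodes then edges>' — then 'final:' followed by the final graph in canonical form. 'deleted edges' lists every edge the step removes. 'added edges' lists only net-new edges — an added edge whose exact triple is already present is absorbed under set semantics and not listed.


step 1: rule r2; match: 0->5, 1->3, 2->0, 3->2, 4->4; deleted nodes 0, 3; deleted edges (3,0,fn); (3,2,arg); (5,3,fn); (5,4,arg); added nodes 11; added edges (5,4,fn); (5,11,arg); (11,2,fn); (11,4,arg); result: nodes: 2:O, 4:W, 5:A, 6:T, 7:T, 8:A, 9:T, 10:A, 11:A edges: (5,4,fn); (5,11,arg); (8,6,fn); (8,7,arg); (10,8,fn); (10,9,arg); (11,2,fn); (11,4,arg)
step 2: rule r3; match: 0->10, 1->8, 2->6, 3->7, 4->9; deleted nodes 6, 8; deleted edges (8,6,fn); (8,7,arg); (10,8,fn); (10,9,arg); added nodes (none); added edges (10,7,arg); (10,9,fn); result: nodes: 2:O, 4:W, 5:A, 7:T, 9:T, 10:A, 11:A edges: (5,4,fn); (5,11,arg); (10,7,arg); (10,9,fn); (11,2,fn); (11,4,arg)
final:
nodes: 2:O, 4:W, 5:A, 7:T, 9:T, 10:A, 11:A
edges: (5,4,fn); (5,11,arg); (10,7,arg); (10,9,fn); (11,2,fn); (11,4,arg)
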